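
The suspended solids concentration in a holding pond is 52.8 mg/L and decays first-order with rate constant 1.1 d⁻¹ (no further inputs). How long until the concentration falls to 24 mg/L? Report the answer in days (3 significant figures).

t = ln(C₀/C)/k = ln(52.8/24)/1.1 = 0.7885/1.1 = 0.7168 d.

0.717 d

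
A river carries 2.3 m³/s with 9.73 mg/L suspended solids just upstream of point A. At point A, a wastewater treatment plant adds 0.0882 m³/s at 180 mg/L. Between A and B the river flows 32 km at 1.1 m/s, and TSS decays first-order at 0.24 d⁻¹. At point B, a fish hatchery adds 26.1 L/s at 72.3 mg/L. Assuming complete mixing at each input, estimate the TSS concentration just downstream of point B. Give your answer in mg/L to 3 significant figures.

15.4 mg/L

After input A: C = (2.3·9.73 + 0.0882·180) / 2.388 = 16.02 mg/L.
Over the 32 km reach to input B (t = 2.909e+04 s = 0.3367 d), decay gives C = 16.02·exp(−0.24·0.3367) = 14.77 mg/L.
26.1 L/s = 0.0261 m³/s.
After input B: C = (2.388·14.77 + 0.0261·72.3) / 2.414 = 15.4 mg/L.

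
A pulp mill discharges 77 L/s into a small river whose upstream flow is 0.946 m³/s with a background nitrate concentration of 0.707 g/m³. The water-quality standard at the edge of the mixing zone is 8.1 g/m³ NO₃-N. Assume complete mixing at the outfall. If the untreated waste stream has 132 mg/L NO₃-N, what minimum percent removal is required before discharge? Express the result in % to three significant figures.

25.1 %

77 L/s = 0.077 m³/s.
Mass balance: 8.1·1.023 = 0.077·Cₑ + 0.946·0.707.
Cₑ = (8.286 − 0.6688) / 0.077 = 98.93 mg/L.
Required removal = 1 − 98.93/132 = 25.05 %.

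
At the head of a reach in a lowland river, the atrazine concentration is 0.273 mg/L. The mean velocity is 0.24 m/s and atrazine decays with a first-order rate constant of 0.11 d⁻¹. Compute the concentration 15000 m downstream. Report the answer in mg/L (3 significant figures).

0.252 mg/L

Travel time t = 15000 m / 0.24 m/s = 1.5e+04/0.24 = 6.25e+04 s = 0.7234 d.
First-order decay: C = 0.273·exp(−0.11·0.7234) = 0.273·0.9235 = 0.2521 mg/L.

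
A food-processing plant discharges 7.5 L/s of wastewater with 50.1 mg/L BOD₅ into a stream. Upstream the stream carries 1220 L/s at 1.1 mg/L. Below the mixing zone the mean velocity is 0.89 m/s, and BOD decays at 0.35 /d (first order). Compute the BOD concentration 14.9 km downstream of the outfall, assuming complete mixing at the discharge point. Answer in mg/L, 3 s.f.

7.5 L/s = 0.0075 m³/s.
1220 L/s = 1.22 m³/s.
After complete mixing, C₀ = (0.0075·50.1 + 1.22·1.1) / 1.228 = 1.399 mg/L.
Travel time t = 1.49e+04 m / 0.89 m/s = 1.674e+04 s = 0.1938 d.
C = 1.399·exp(−0.35·0.1938) = 1.399·0.9344 = 1.308 mg/L.

1.31 mg/L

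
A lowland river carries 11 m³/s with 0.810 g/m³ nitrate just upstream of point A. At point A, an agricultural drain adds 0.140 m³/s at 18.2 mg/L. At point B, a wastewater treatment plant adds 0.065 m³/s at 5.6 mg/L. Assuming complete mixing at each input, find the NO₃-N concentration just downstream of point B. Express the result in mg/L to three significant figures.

After input A: C = (11·0.81 + 0.14·18.2) / 11.14 = 1.029 mg/L.
After input B: C = (11.14·1.029 + 0.065·5.6) / 11.21 = 1.055 mg/L.

1.06 mg/L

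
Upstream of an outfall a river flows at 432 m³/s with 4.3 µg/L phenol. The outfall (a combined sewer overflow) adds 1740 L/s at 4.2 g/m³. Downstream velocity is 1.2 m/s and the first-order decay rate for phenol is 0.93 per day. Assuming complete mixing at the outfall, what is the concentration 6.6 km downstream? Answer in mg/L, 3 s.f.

0.0199 mg/L

1740 L/s = 1.74 m³/s.
4.3 µg/L = 0.0043 mg/L.
After complete mixing, C₀ = (1.74·4.2 + 432·0.0043) / 433.7 = 0.02113 mg/L.
Travel time t = 6600 m / 1.2 m/s = 5500 s = 0.06366 d.
C = 0.02113·exp(−0.93·0.06366) = 0.02113·0.9425 = 0.01992 mg/L.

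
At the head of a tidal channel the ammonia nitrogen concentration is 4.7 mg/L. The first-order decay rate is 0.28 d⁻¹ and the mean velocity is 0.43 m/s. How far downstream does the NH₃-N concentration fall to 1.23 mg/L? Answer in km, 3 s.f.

From C = C₀·e^(−kt), t = ln(C₀/C)/k = ln(4.7/1.23)/0.28 = 1.341/0.28 = 4.788 d.
Distance = v·t = 0.43 m/s × 4.137e+05 s = 1.779e+05 m = 177.9 km.

178 km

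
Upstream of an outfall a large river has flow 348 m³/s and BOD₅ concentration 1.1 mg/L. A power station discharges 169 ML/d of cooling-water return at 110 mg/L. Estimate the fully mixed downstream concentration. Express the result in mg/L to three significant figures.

169 ML/d = 1.956 m³/s.
Flow-weighted mixing gives C = (1.956·110 + 348·1.1) / (1.956 + 348) = 598/350 = 1.709 mg/L.

1.71 mg/L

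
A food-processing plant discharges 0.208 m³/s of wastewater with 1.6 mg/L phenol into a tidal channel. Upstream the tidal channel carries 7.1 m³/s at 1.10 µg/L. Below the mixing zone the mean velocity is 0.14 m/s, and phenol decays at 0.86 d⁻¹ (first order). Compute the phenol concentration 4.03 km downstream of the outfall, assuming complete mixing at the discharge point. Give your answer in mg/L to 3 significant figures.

1.10 µg/L = 0.0011 mg/L.
After complete mixing, C₀ = (0.208·1.6 + 7.1·0.0011) / 7.308 = 0.04661 mg/L.
Travel time t = 4030 m / 0.14 m/s = 2.879e+04 s = 0.3332 d.
C = 0.04661·exp(−0.86·0.3332) = 0.04661·0.7509 = 0.035 mg/L.

0.0350 mg/L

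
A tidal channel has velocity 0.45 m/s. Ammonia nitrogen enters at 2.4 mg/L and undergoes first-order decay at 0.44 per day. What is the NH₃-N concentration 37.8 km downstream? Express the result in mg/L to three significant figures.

Travel time t = 37.8 km / 0.45 m/s = 3.78e+04/0.45 = 8.4e+04 s = 0.9722 d.
First-order decay: C = 2.4·exp(−0.44·0.9722) = 2.4·0.652 = 1.565 mg/L.

1.56 mg/L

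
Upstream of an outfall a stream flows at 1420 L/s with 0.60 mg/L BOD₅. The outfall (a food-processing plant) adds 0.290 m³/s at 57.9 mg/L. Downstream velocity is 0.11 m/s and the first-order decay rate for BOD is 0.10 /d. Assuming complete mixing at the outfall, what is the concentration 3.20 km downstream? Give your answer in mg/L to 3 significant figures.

9.98 mg/L

1420 L/s = 1.42 m³/s.
After complete mixing, C₀ = (0.29·57.9 + 1.42·0.6) / 1.71 = 10.32 mg/L.
Travel time t = 3200 m / 0.11 m/s = 2.909e+04 s = 0.3367 d.
C = 10.32·exp(−0.10·0.3367) = 10.32·0.9669 = 9.976 mg/L.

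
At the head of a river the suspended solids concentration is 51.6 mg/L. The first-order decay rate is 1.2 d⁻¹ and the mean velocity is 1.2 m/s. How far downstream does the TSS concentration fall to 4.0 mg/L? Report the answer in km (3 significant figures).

From C = C₀·e^(−kt), t = ln(C₀/C)/k = ln(51.6/4.0)/1.2 = 2.557/1.2 = 2.131 d.
Distance = v·t = 1.2 m/s × 1.841e+05 s = 2.209e+05 m = 220.9 km.

221 km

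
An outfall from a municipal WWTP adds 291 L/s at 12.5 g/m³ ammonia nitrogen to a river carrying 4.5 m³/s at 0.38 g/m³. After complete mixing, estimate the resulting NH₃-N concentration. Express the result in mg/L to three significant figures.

1.12 mg/L

291 L/s = 0.291 m³/s.
Conservation of mass across the mixing zone: C = (0.291·12.5 + 4.5·0.38) / (0.291 + 4.5) = 5.348/4.791 = 1.116 mg/L.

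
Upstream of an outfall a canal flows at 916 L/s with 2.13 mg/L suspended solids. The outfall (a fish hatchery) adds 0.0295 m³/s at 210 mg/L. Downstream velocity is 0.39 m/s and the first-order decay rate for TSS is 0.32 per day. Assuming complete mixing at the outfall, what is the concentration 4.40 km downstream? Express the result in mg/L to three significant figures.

916 L/s = 0.916 m³/s.
After complete mixing, C₀ = (0.0295·210 + 0.916·2.13) / 0.9455 = 8.616 mg/L.
Travel time t = 4400 m / 0.39 m/s = 1.128e+04 s = 0.1306 d.
C = 8.616·exp(−0.32·0.1306) = 8.616·0.9591 = 8.263 mg/L.

8.26 mg/L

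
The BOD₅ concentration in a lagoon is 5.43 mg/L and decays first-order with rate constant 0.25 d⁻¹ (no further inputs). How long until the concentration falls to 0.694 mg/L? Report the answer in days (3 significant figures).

t = ln(C₀/C)/k = ln(5.43/0.694)/0.25 = 2.057/0.25 = 8.229 d.

8.23 d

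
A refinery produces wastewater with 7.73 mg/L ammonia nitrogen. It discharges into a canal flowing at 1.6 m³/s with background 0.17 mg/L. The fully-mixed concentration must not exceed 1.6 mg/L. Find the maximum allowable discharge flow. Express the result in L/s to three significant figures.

373 L/s

Mass balance at complete mixing: C_std·(Q_w + Q_r) = Q_w·C_e + Q_r·C_b.
Rearranging, Q_w = Q_r·(C_std − C_b)/(C_e − C_std) = 1.6·(1.6 − 0.17) / (7.73 − 1.6) = 0.3732 m³/s.
= 373.2 L/s.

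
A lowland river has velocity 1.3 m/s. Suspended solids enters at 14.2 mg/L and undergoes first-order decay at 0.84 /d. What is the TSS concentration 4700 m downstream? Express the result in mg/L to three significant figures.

Travel time t = 4700 m / 1.3 m/s = 4700/1.3 = 3615 s = 0.04184 d.
First-order decay: C = 14.2·exp(−0.84·0.04184) = 14.2·0.9655 = 13.71 mg/L.

13.7 mg/L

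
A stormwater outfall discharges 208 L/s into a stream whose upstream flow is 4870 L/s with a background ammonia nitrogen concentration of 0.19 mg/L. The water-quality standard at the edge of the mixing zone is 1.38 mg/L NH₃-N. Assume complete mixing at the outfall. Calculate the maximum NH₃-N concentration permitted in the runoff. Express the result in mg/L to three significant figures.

29.2 mg/L

208 L/s = 0.208 m³/s.
4870 L/s = 4.87 m³/s.
Mass balance: 1.38·5.078 = 0.208·Cₑ + 4.87·0.19.
Cₑ = (7.008 − 0.9253) / 0.208 = 29.24 mg/L.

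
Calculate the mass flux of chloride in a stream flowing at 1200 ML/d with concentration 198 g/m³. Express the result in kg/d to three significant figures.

1200 ML/d = 13.89 m³/s.
Mass flux = Q·C = 13.89 m³/s × 198 g/m³ = 2750 g/s.
= 2750 g/s × 86.4 = 2.376e+05 kg/d.

238000 kg/d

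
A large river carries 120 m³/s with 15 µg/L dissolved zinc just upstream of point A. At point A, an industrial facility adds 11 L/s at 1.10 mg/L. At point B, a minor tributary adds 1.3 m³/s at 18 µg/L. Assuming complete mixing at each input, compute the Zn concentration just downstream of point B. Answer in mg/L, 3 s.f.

15 µg/L = 0.015 mg/L.
11 L/s = 0.011 m³/s.
After input A: C = (120·0.015 + 0.011·1.1) / 120 = 0.0151 mg/L.
18 µg/L = 0.018 mg/L.
After input B: C = (120·0.0151 + 1.3·0.018) / 121.3 = 0.01513 mg/L.

0.0151 mg/L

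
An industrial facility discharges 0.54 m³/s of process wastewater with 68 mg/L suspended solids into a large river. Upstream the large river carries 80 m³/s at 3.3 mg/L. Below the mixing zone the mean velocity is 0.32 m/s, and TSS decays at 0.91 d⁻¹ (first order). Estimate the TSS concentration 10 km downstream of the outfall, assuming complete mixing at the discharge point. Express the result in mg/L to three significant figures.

2.69 mg/L

After complete mixing, C₀ = (0.54·68 + 80·3.3) / 80.54 = 3.734 mg/L.
Travel time t = 1e+04 m / 0.32 m/s = 3.125e+04 s = 0.3617 d.
C = 3.734·exp(−0.91·0.3617) = 3.734·0.7195 = 2.687 mg/L.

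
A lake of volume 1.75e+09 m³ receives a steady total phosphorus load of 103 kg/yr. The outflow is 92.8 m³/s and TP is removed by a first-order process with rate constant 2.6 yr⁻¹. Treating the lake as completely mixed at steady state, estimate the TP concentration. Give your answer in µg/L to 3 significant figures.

Outflow Q = 92.8 m³/s × 3.156e+07 s/yr = 2.929e+09 m³/yr.
Steady-state CSTR mass balance: W = Q·C + k·V·C, so C = W/(Q + kV).
Q + kV = 2.929e+09 + 2.6·1.75e+09 = 7.479e+09 m³/yr.
C = 103/7.479e+09 = 1.377e-08 kg/m³ = 1.377e-05 mg/L = 0.01377 µg/L.

0.0138 µg/L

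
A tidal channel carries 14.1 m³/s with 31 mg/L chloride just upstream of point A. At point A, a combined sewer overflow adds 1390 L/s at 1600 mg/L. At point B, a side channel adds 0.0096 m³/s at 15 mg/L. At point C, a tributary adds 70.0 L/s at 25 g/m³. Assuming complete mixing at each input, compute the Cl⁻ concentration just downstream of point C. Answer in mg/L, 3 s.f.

171 mg/L

1390 L/s = 1.39 m³/s.
After input A: C = (14.1·31 + 1.39·1600) / 15.49 = 171.8 mg/L.
After input B: C = (15.49·171.8 + 0.0096·15) / 15.5 = 171.7 mg/L.
70.0 L/s = 0.07 m³/s.
After input C: C = (15.5·171.7 + 0.07·25) / 15.57 = 171 mg/L.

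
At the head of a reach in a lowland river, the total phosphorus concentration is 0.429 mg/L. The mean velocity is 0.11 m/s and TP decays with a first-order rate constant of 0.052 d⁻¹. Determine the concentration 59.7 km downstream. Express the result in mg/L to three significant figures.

0.309 mg/L

Travel time t = 59.7 km / 0.11 m/s = 5.97e+04/0.11 = 5.427e+05 s = 6.282 d.
First-order decay: C = 0.429·exp(−0.052·6.282) = 0.429·0.7213 = 0.3095 mg/L.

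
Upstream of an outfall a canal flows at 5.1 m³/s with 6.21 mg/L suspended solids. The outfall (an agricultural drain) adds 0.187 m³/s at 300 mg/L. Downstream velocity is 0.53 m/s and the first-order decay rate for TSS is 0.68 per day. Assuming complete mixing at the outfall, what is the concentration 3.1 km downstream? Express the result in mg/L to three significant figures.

15.9 mg/L

After complete mixing, C₀ = (0.187·300 + 5.1·6.21) / 5.287 = 16.6 mg/L.
Travel time t = 3100 m / 0.53 m/s = 5849 s = 0.0677 d.
C = 16.6·exp(−0.68·0.0677) = 16.6·0.955 = 15.85 mg/L.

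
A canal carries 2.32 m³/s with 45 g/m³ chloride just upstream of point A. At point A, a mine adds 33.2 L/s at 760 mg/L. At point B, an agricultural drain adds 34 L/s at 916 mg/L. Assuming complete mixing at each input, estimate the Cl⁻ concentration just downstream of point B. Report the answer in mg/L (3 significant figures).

33.2 L/s = 0.0332 m³/s.
After input A: C = (2.32·45 + 0.0332·760) / 2.353 = 55.09 mg/L.
34 L/s = 0.034 m³/s.
After input B: C = (2.353·55.09 + 0.034·916) / 2.387 = 67.35 mg/L.

67.3 mg/L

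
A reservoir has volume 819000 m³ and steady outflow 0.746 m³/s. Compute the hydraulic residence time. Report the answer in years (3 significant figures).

0.0348 yr

Q = 0.746 m³/s × 3.156e+07 s/yr = 2.354e+07 m³/yr.
Hydraulic residence time τ = V/Q = 819000/2.354e+07 = 0.03479 yr.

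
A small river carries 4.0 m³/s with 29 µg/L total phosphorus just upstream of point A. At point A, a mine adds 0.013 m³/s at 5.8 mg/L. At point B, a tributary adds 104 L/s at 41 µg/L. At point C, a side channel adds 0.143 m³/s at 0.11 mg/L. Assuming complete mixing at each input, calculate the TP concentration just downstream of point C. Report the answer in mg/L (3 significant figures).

29 µg/L = 0.029 mg/L.
After input A: C = (4·0.029 + 0.013·5.8) / 4.013 = 0.04769 mg/L.
104 L/s = 0.104 m³/s.
41 µg/L = 0.041 mg/L.
After input B: C = (4.013·0.04769 + 0.104·0.041) / 4.117 = 0.04753 mg/L.
After input C: C = (4.117·0.04753 + 0.143·0.11) / 4.26 = 0.04962 mg/L.

0.0496 mg/L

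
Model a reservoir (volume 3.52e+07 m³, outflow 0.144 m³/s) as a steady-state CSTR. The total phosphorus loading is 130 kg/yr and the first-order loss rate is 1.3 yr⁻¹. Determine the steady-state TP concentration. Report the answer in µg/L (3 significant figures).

2.58 µg/L

Outflow Q = 0.144 m³/s × 3.156e+07 s/yr = 4.544e+06 m³/yr.
Steady-state CSTR mass balance: W = Q·C + k·V·C, so C = W/(Q + kV).
Q + kV = 4.544e+06 + 1.3·3.52e+07 = 5.03e+07 m³/yr.
C = 130/5.03e+07 = 2.584e-06 kg/m³ = 0.002584 mg/L = 2.584 µg/L.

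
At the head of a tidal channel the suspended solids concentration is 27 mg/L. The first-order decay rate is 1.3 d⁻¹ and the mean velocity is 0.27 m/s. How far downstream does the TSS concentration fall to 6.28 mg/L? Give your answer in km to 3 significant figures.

From C = C₀·e^(−kt), t = ln(C₀/C)/k = ln(27/6.28)/1.3 = 1.458/1.3 = 1.122 d.
Distance = v·t = 0.27 m/s × 9.693e+04 s = 2.617e+04 m = 26.17 km.

26.2 km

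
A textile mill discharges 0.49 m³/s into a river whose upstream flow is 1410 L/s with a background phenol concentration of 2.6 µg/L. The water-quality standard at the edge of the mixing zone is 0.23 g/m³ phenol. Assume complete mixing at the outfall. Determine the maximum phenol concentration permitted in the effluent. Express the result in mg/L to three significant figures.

1410 L/s = 1.41 m³/s.
2.6 µg/L = 0.0026 mg/L.
Mass balance: 0.23·1.9 = 0.49·Cₑ + 1.41·0.0026.
Cₑ = (0.437 − 0.003666) / 0.49 = 0.8844 mg/L.

0.884 mg/L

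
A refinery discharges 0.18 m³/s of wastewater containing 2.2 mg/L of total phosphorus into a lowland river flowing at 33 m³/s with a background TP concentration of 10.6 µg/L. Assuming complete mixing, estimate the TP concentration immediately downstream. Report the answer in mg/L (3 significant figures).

0.0225 mg/L

10.6 µg/L = 0.0106 mg/L.
By mass balance at complete mixing, C = (0.18·2.2 + 33·0.0106) / (0.18 + 33) = 0.7458/33.18 = 0.02248 mg/L.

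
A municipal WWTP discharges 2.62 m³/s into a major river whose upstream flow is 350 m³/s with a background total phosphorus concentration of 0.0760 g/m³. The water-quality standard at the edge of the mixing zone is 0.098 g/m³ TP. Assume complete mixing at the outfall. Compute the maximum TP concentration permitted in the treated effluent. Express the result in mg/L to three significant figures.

3.04 mg/L

Mass balance: 0.098·352.6 = 2.62·Cₑ + 350·0.076.
Cₑ = (34.56 − 26.6) / 2.62 = 3.037 mg/L.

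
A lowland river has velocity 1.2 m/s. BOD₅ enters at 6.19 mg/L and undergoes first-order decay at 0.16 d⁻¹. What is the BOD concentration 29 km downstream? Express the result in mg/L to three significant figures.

5.92 mg/L

Travel time t = 29 km / 1.2 m/s = 2.9e+04/1.2 = 2.417e+04 s = 0.2797 d.
First-order decay: C = 6.19·exp(−0.16·0.2797) = 6.19·0.9562 = 5.919 mg/L.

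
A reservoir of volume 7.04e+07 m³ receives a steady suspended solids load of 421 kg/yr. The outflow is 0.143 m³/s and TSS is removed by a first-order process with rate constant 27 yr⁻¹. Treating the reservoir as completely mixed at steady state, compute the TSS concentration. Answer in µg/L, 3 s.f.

Outflow Q = 0.143 m³/s × 3.156e+07 s/yr = 4.513e+06 m³/yr.
Steady-state CSTR mass balance: W = Q·C + k·V·C, so C = W/(Q + kV).
Q + kV = 4.513e+06 + 27·7.04e+07 = 1.905e+09 m³/yr.
C = 421/1.905e+09 = 2.21e-07 kg/m³ = 0.000221 mg/L = 0.221 µg/L.

0.221 µg/L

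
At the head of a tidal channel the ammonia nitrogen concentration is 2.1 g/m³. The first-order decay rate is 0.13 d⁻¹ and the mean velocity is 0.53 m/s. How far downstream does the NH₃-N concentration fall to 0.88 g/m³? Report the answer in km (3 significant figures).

From C = C₀·e^(−kt), t = ln(C₀/C)/k = ln(2.1/0.88)/0.13 = 0.8698/0.13 = 6.691 d.
Distance = v·t = 0.53 m/s × 5.781e+05 s = 3.064e+05 m = 306.4 km.

306 km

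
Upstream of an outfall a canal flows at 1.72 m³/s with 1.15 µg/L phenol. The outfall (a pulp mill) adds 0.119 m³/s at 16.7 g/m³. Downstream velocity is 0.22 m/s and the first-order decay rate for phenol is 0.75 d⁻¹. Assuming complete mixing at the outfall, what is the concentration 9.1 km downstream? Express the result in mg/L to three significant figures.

0.755 mg/L

1.15 µg/L = 0.00115 mg/L.
After complete mixing, C₀ = (0.119·16.7 + 1.72·0.00115) / 1.839 = 1.082 mg/L.
Travel time t = 9100 m / 0.22 m/s = 4.136e+04 s = 0.4787 d.
C = 1.082·exp(−0.75·0.4787) = 1.082·0.6983 = 0.7554 mg/L.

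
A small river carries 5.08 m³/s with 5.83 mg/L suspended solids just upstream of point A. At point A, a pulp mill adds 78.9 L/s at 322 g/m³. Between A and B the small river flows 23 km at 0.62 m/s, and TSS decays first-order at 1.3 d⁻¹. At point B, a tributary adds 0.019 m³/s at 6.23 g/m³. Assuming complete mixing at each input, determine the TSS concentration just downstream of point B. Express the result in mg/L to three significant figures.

6.10 mg/L

78.9 L/s = 0.0789 m³/s.
After input A: C = (5.08·5.83 + 0.0789·322) / 5.159 = 10.67 mg/L.
Over the 23 km reach to input B (t = 3.71e+04 s = 0.4294 d), decay gives C = 10.67·exp(−1.3·0.4294) = 6.103 mg/L.
After input B: C = (5.159·6.103 + 0.019·6.23) / 5.178 = 6.104 mg/L.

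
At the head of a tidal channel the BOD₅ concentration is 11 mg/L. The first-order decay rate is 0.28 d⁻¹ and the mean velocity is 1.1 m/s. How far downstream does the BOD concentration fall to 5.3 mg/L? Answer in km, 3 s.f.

From C = C₀·e^(−kt), t = ln(C₀/C)/k = ln(11/5.3)/0.28 = 0.7302/0.28 = 2.608 d.
Distance = v·t = 1.1 m/s × 2.253e+05 s = 2.478e+05 m = 247.8 km.

248 km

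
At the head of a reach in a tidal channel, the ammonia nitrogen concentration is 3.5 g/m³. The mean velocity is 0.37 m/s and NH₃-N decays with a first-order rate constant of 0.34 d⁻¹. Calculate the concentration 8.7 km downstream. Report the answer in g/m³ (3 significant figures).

3.19 g/m³

Travel time t = 8.7 km / 0.37 m/s = 8700/0.37 = 2.351e+04 s = 0.2721 d.
First-order decay: C = 3.5·exp(−0.34·0.2721) = 3.5·0.9116 = 3.191 g/m³.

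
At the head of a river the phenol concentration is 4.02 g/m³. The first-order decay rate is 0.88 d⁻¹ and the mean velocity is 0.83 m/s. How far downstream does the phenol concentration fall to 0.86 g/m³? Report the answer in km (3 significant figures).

From C = C₀·e^(−kt), t = ln(C₀/C)/k = ln(4.02/0.86)/0.88 = 1.542/0.88 = 1.752 d.
Distance = v·t = 0.83 m/s × 1.514e+05 s = 1.257e+05 m = 125.7 km.

126 km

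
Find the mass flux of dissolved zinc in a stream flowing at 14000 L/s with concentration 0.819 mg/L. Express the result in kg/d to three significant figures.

14000 L/s = 14 m³/s.
Mass flux = Q·C = 14 m³/s × 0.819 g/m³ = 11.47 g/s.
= 11.47 g/s × 86.4 = 990.7 kg/d.

991 kg/d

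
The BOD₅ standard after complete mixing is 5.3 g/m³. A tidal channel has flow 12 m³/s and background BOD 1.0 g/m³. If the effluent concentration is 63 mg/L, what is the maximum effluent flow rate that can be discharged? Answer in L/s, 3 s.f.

894 L/s

Mass balance at complete mixing: C_std·(Q_w + Q_r) = Q_w·C_e + Q_r·C_b.
Rearranging, Q_w = Q_r·(C_std − C_b)/(C_e − C_std) = 12·(5.3 − 1) / (63 − 5.3) = 0.8943 m³/s.
= 894.3 L/s.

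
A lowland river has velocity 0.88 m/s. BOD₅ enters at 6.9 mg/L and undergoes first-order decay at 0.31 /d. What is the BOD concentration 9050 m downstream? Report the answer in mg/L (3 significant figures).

Travel time t = 9050 m / 0.88 m/s = 9050/0.88 = 1.028e+04 s = 0.119 d.
First-order decay: C = 6.9·exp(−0.31·0.119) = 6.9·0.9638 = 6.65 mg/L.

6.65 mg/L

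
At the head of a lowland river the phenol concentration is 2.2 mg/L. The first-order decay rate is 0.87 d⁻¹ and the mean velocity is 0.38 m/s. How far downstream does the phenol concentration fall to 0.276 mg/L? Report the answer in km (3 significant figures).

78.3 km

From C = C₀·e^(−kt), t = ln(C₀/C)/k = ln(2.2/0.276)/0.87 = 2.076/0.87 = 2.386 d.
Distance = v·t = 0.38 m/s × 2.061e+05 s = 7.834e+04 m = 78.34 km.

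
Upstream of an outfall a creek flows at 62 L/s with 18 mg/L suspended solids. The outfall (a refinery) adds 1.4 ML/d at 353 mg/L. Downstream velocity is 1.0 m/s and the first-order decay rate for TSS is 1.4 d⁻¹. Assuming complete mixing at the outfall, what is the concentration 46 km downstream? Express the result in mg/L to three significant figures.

41.5 mg/L

1.4 ML/d = 0.0162 m³/s.
62 L/s = 0.062 m³/s.
After complete mixing, C₀ = (0.0162·353 + 0.062·18) / 0.0782 = 87.41 mg/L.
Travel time t = 4.6e+04 m / 1.0 m/s = 4.6e+04 s = 0.5324 d.
C = 87.41·exp(−1.4·0.5324) = 87.41·0.4746 = 41.48 mg/L.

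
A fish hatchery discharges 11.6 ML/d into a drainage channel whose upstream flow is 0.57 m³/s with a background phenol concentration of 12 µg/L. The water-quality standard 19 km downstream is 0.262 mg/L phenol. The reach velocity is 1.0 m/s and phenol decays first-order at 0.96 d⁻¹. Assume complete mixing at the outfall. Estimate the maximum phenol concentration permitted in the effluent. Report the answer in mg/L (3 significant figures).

1.65 mg/L

11.6 ML/d = 0.1343 m³/s.
12 µg/L = 0.012 mg/L.
Travel time to the compliance point: t = 1.9e+04/1.0 = 1.9e+04 s = 0.2199 d; decay factor exp(−0.96·0.2199) = 0.8097.
So the concentration just after mixing may be at most 0.262/0.8097 = 0.3236 mg/L.
Mass balance: 0.3236·0.7043 = 0.1343·Cₑ + 0.57·0.012.
Cₑ = (0.2279 − 0.00684) / 0.1343 = 1.646 mg/L.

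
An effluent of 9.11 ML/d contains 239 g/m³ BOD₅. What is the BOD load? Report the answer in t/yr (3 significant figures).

9.11 ML/d = 0.1054 m³/s.
Mass flux = Q·C = 0.1054 m³/s × 239 g/m³ = 25.2 g/s.
= 25.2 g/s × 31.56 = 795.3 t/yr.

795 t/yr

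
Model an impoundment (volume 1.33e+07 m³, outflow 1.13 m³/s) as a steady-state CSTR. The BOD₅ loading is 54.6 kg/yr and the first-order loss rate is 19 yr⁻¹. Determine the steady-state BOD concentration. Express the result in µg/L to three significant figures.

0.189 µg/L

Outflow Q = 1.13 m³/s × 3.156e+07 s/yr = 3.566e+07 m³/yr.
Steady-state CSTR mass balance: W = Q·C + k·V·C, so C = W/(Q + kV).
Q + kV = 3.566e+07 + 19·1.33e+07 = 2.884e+08 m³/yr.
C = 54.6/2.884e+08 = 1.893e-07 kg/m³ = 0.0001893 mg/L = 0.1893 µg/L.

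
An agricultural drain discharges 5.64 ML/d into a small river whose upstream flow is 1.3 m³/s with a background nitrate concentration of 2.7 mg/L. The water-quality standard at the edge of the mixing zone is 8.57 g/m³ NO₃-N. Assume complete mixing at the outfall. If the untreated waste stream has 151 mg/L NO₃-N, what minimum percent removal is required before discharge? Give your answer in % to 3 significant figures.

5.64 ML/d = 0.06528 m³/s.
Mass balance: 8.57·1.365 = 0.06528·Cₑ + 1.3·2.7.
Cₑ = (11.7 − 3.51) / 0.06528 = 125.5 mg/L.
Required removal = 1 − 125.5/151 = 16.91 %.

16.9 %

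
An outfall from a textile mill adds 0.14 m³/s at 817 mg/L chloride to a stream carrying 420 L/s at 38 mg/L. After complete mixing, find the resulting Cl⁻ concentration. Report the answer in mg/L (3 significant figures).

420 L/s = 0.42 m³/s.
Conservation of mass across the mixing zone: C = (0.14·817 + 0.42·38) / (0.14 + 0.42) = 130.3/0.56 = 232.7 mg/L.

233 mg/L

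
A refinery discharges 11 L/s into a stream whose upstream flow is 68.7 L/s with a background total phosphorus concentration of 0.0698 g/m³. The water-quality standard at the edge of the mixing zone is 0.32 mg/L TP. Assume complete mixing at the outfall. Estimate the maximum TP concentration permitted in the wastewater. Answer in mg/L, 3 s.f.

11 L/s = 0.011 m³/s.
68.7 L/s = 0.0687 m³/s.
Mass balance: 0.32·0.0797 = 0.011·Cₑ + 0.0687·0.0698.
Cₑ = (0.0255 − 0.004795) / 0.011 = 1.883 mg/L.

1.88 mg/L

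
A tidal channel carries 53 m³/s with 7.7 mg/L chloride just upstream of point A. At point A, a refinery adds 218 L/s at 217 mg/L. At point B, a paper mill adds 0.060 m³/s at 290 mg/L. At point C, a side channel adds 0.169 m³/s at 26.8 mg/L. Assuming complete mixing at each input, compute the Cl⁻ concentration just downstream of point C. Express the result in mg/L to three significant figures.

8.93 mg/L

218 L/s = 0.218 m³/s.
After input A: C = (53·7.7 + 0.218·217) / 53.22 = 8.557 mg/L.
After input B: C = (53.22·8.557 + 0.06·290) / 53.28 = 8.874 mg/L.
After input C: C = (53.28·8.874 + 0.169·26.8) / 53.45 = 8.931 mg/L.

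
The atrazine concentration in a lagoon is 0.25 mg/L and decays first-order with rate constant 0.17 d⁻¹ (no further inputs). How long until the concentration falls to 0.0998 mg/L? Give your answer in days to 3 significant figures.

5.40 d

t = ln(C₀/C)/k = ln(0.25/0.0998)/0.17 = 0.9183/0.17 = 5.402 d.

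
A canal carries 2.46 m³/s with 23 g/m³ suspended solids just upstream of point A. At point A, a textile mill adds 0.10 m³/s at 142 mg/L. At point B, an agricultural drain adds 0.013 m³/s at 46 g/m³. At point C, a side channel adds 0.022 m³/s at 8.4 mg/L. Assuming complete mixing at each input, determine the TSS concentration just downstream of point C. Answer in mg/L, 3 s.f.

27.6 mg/L

After input A: C = (2.46·23 + 0.1·142) / 2.56 = 27.65 mg/L.
After input B: C = (2.56·27.65 + 0.013·46) / 2.573 = 27.74 mg/L.
After input C: C = (2.573·27.74 + 0.022·8.4) / 2.595 = 27.58 mg/L.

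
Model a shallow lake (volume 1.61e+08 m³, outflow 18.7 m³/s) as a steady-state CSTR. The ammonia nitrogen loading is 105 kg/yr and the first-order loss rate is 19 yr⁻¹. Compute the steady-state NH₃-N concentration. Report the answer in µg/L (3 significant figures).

0.0288 µg/L

Outflow Q = 18.7 m³/s × 3.156e+07 s/yr = 5.901e+08 m³/yr.
Steady-state CSTR mass balance: W = Q·C + k·V·C, so C = W/(Q + kV).
Q + kV = 5.901e+08 + 19·1.61e+08 = 3.649e+09 m³/yr.
C = 105/3.649e+09 = 2.877e-08 kg/m³ = 2.877e-05 mg/L = 0.02877 µg/L.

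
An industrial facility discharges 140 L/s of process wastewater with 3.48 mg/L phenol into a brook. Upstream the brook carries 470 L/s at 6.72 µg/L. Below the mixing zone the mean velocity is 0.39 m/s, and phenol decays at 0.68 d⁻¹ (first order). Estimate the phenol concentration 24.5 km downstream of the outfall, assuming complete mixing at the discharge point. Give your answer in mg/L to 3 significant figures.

0.490 mg/L

140 L/s = 0.14 m³/s.
470 L/s = 0.47 m³/s.
6.72 µg/L = 0.00672 mg/L.
After complete mixing, C₀ = (0.14·3.48 + 0.47·0.00672) / 0.61 = 0.8039 mg/L.
Travel time t = 2.45e+04 m / 0.39 m/s = 6.282e+04 s = 0.7271 d.
C = 0.8039·exp(−0.68·0.7271) = 0.8039·0.6099 = 0.4903 mg/L.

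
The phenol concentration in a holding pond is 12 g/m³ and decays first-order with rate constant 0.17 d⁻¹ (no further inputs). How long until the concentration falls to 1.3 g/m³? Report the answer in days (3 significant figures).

13.1 d

t = ln(C₀/C)/k = ln(12/1.3)/0.17 = 2.223/0.17 = 13.07 d.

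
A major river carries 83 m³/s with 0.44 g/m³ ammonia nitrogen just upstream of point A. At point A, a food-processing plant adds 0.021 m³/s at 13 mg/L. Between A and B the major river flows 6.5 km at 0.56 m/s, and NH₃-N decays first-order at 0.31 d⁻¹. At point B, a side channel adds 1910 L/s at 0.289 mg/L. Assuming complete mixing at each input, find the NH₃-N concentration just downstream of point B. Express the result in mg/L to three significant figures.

0.422 mg/L

After input A: C = (83·0.44 + 0.021·13) / 83.02 = 0.4432 mg/L.
Over the 6.5 km reach to input B (t = 1.161e+04 s = 0.1343 d), decay gives C = 0.4432·exp(−0.31·0.1343) = 0.4251 mg/L.
1910 L/s = 1.91 m³/s.
After input B: C = (83.02·0.4251 + 1.91·0.289) / 84.93 = 0.422 mg/L.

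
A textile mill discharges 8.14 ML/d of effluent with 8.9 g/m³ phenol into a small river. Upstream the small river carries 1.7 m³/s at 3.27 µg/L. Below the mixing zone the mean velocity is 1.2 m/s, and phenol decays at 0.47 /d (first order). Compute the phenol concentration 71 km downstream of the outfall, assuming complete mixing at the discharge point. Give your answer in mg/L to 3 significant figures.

8.14 ML/d = 0.09421 m³/s.
3.27 µg/L = 0.00327 mg/L.
After complete mixing, C₀ = (0.09421·8.9 + 1.7·0.00327) / 1.794 = 0.4704 mg/L.
Travel time t = 7.1e+04 m / 1.2 m/s = 5.917e+04 s = 0.6848 d.
C = 0.4704·exp(−0.47·0.6848) = 0.4704·0.7248 = 0.341 mg/L.

0.341 mg/L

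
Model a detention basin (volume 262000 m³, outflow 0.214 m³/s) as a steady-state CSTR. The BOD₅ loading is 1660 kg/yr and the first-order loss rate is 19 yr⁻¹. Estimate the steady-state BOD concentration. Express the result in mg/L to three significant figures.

0.142 mg/L

Outflow Q = 0.214 m³/s × 3.156e+07 s/yr = 6.753e+06 m³/yr.
Steady-state CSTR mass balance: W = Q·C + k·V·C, so C = W/(Q + kV).
Q + kV = 6.753e+06 + 19·262000 = 1.173e+07 m³/yr.
C = 1660/1.173e+07 = 0.0001415 kg/m³ = 0.1415 mg/L.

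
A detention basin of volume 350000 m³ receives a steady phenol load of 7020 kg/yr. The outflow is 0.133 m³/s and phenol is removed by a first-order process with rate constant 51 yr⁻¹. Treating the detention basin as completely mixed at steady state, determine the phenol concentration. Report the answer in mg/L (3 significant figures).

Outflow Q = 0.133 m³/s × 3.156e+07 s/yr = 4.197e+06 m³/yr.
Steady-state CSTR mass balance: W = Q·C + k·V·C, so C = W/(Q + kV).
Q + kV = 4.197e+06 + 51·350000 = 2.205e+07 m³/yr.
C = 7020/2.205e+07 = 0.0003184 kg/m³ = 0.3184 mg/L.

0.318 mg/L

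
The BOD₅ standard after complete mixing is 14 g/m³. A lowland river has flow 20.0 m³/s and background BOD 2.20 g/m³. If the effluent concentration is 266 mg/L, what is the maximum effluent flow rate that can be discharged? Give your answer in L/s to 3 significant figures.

937 L/s

Mass balance at complete mixing: C_std·(Q_w + Q_r) = Q_w·C_e + Q_r·C_b.
Rearranging, Q_w = Q_r·(C_std − C_b)/(C_e − C_std) = 20.0·(14 − 2.2) / (266 − 14) = 0.9365 m³/s.
= 936.5 L/s.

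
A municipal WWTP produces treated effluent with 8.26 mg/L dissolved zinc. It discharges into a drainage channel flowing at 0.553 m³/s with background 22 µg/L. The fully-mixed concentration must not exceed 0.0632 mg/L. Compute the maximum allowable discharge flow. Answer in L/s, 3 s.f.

2.78 L/s

22 µg/L = 0.022 mg/L.
Mass balance at complete mixing: C_std·(Q_w + Q_r) = Q_w·C_e + Q_r·C_b.
Rearranging, Q_w = Q_r·(C_std − C_b)/(C_e − C_std) = 0.553·(0.0632 − 0.022) / (8.26 − 0.0632) = 0.00278 m³/s.
= 2.78 L/s.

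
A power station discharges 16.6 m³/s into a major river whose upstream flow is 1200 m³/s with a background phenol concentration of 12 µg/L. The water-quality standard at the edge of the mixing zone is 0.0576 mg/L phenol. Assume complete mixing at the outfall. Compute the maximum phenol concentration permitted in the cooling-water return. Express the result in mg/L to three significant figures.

3.35 mg/L

12 µg/L = 0.012 mg/L.
Mass balance: 0.0576·1217 = 16.6·Cₑ + 1200·0.012.
Cₑ = (70.08 − 14.4) / 16.6 = 3.354 mg/L.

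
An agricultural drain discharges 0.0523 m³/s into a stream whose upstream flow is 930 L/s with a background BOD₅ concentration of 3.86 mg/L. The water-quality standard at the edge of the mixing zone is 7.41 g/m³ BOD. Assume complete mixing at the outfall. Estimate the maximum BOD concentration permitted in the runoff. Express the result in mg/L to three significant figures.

930 L/s = 0.93 m³/s.
Mass balance: 7.41·0.9823 = 0.0523·Cₑ + 0.93·3.86.
Cₑ = (7.279 − 3.59) / 0.0523 = 70.54 mg/L.

70.5 mg/L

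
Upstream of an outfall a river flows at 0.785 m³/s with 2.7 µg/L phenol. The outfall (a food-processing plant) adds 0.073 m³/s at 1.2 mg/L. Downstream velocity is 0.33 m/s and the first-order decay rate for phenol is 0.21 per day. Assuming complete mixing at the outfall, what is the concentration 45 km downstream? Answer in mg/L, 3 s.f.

0.0751 mg/L

2.7 µg/L = 0.0027 mg/L.
After complete mixing, C₀ = (0.073·1.2 + 0.785·0.0027) / 0.858 = 0.1046 mg/L.
Travel time t = 4.5e+04 m / 0.33 m/s = 1.364e+05 s = 1.578 d.
C = 0.1046·exp(−0.21·1.578) = 0.1046·0.7179 = 0.07507 mg/L.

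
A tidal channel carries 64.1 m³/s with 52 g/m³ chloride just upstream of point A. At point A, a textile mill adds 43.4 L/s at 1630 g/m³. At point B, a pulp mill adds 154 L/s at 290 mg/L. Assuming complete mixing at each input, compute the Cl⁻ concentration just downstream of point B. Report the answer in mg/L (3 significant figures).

53.6 mg/L

43.4 L/s = 0.0434 m³/s.
After input A: C = (64.1·52 + 0.0434·1630) / 64.14 = 53.07 mg/L.
154 L/s = 0.154 m³/s.
After input B: C = (64.14·53.07 + 0.154·290) / 64.3 = 53.64 mg/L.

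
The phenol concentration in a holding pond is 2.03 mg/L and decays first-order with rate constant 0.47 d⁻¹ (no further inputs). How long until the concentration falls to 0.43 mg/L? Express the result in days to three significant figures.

3.30 d

t = ln(C₀/C)/k = ln(2.03/0.43)/0.47 = 1.552/0.47 = 3.302 d.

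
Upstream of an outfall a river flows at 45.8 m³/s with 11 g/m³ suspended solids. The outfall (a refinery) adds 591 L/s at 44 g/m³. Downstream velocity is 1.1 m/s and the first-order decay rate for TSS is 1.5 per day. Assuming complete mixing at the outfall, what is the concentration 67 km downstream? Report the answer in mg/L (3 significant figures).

3.97 mg/L

591 L/s = 0.591 m³/s.
After complete mixing, C₀ = (0.591·44 + 45.8·11) / 46.39 = 11.42 mg/L.
Travel time t = 6.7e+04 m / 1.1 m/s = 6.091e+04 s = 0.705 d.
C = 11.42·exp(−1.5·0.705) = 11.42·0.3473 = 3.967 mg/L.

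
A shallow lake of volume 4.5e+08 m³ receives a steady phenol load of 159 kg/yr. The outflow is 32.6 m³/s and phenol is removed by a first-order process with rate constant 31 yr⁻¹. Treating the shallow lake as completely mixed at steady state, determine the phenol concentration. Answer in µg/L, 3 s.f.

0.0106 µg/L

Outflow Q = 32.6 m³/s × 3.156e+07 s/yr = 1.029e+09 m³/yr.
Steady-state CSTR mass balance: W = Q·C + k·V·C, so C = W/(Q + kV).
Q + kV = 1.029e+09 + 31·4.5e+08 = 1.498e+10 m³/yr.
C = 159/1.498e+10 = 1.062e-08 kg/m³ = 1.062e-05 mg/L = 0.01062 µg/L.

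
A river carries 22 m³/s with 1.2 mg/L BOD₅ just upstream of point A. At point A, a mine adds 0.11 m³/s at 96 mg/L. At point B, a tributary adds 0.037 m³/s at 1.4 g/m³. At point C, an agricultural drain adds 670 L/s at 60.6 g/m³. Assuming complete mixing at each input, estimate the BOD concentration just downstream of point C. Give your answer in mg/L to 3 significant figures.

After input A: C = (22·1.2 + 0.11·96) / 22.11 = 1.672 mg/L.
After input B: C = (22.11·1.672 + 0.037·1.4) / 22.15 = 1.671 mg/L.
670 L/s = 0.67 m³/s.
After input C: C = (22.15·1.671 + 0.67·60.6) / 22.82 = 3.402 mg/L.

3.40 mg/L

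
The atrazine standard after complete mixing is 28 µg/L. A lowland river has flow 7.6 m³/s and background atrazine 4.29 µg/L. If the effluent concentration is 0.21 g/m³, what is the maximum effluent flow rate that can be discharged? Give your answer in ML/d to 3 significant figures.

4.29 µg/L = 0.00429 mg/L.
28 µg/L = 0.028 mg/L.
Mass balance at complete mixing: C_std·(Q_w + Q_r) = Q_w·C_e + Q_r·C_b.
Rearranging, Q_w = Q_r·(C_std − C_b)/(C_e − C_std) = 7.6·(0.028 − 0.00429) / (0.21 − 0.028) = 0.9901 m³/s.
= 85.54 ML/d.

85.5 ML/d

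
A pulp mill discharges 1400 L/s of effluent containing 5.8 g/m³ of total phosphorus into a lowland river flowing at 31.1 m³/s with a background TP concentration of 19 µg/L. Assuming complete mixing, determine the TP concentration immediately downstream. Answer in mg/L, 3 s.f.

1400 L/s = 1.4 m³/s.
19 µg/L = 0.019 mg/L.
Conservation of mass across the mixing zone: C = (1.4·5.8 + 31.1·0.019) / (1.4 + 31.1) = 8.711/32.5 = 0.268 mg/L.

0.268 mg/L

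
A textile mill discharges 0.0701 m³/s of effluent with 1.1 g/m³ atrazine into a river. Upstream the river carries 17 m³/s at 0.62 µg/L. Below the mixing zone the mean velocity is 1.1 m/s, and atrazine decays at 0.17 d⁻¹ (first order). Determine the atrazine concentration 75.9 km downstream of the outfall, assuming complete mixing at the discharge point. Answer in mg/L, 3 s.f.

0.62 µg/L = 0.00062 mg/L.
After complete mixing, C₀ = (0.0701·1.1 + 17·0.00062) / 17.07 = 0.005135 mg/L.
Travel time t = 7.59e+04 m / 1.1 m/s = 6.9e+04 s = 0.7986 d.
C = 0.005135·exp(−0.17·0.7986) = 0.005135·0.873 = 0.004483 mg/L.

0.00448 mg/L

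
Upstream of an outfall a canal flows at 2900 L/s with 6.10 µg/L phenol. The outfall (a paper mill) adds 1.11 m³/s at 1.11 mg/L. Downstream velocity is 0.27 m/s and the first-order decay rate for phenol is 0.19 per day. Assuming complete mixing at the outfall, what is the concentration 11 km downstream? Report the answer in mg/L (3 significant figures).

0.285 mg/L

2900 L/s = 2.9 m³/s.
6.10 µg/L = 0.0061 mg/L.
After complete mixing, C₀ = (1.11·1.11 + 2.9·0.0061) / 4.01 = 0.3117 mg/L.
Travel time t = 1.1e+04 m / 0.27 m/s = 4.074e+04 s = 0.4715 d.
C = 0.3117·exp(−0.19·0.4715) = 0.3117·0.9143 = 0.285 mg/L.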